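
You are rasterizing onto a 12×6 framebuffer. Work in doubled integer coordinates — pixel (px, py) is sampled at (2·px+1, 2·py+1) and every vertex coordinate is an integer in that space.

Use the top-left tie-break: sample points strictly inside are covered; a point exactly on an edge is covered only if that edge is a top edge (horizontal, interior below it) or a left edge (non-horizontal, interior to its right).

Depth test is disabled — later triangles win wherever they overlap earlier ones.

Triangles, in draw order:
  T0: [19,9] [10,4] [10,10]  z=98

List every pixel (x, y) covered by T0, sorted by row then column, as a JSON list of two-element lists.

T0:
  2·area = 54  (B↔C swapped to make it positive)
  edge (19, 9)→(10, 10): d=(-9,1) right/bottom  bias=-1
  edge (10, 10)→(10, 4): d=(0,-6) top-left  bias=+0
  edge (10, 4)→(19, 9): d=(9,5) right/bottom  bias=-1
    (5,2)@(11, 5): e=[44,6,4] → #
    (6,2)@(13, 5): e=[42,18,-6] → ·
    (5,3)@(11, 7): e=[26,6,22] → #
    (6,3)@(13, 7): e=[24,18,12] → #
    (7,3)@(15, 7): e=[22,30,2] → #
    (8,3)@(17, 7): e=[20,42,-8] → ·
    (5,4)@(11, 9): e=[8,6,40] → #
    (8,4)@(17, 9): e=[2,42,10] → #
    (9,4)@(19, 9): e=[0,54,0] → ·  [on edge]
    (0,5)@(1, 11): e=[0,-54,108] → ·  [on edge]
    (5,5)@(11, 11): e=[-10,6,58] → ·
    (6,5)@(13, 11): e=[-12,18,48] → ·
  covered (8 px):
    · · · · · · · · · · · ·
    · · · · · · · · · · · ·
    · · · · · # · · · · · ·
    · · · · · # # # · · · ·
    · · · · · # # # # · · ·
    · · · · · · · · · · · ·

Final: [[5,2],[5,3],[6,3],[7,3],[5,4],[6,4],[7,4],[8,4]]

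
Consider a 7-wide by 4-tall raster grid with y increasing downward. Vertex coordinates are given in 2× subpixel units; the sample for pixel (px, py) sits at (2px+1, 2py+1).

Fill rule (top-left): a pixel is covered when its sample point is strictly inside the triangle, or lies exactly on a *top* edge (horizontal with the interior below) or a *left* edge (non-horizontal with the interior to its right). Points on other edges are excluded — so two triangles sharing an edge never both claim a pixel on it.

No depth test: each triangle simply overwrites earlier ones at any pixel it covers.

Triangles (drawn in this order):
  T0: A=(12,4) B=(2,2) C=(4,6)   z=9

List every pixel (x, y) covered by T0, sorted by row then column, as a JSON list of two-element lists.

T0:
  2·area = 36  (B↔C swapped to make it positive)
  edge (12, 4)→(4, 6): d=(-8,2) right/bottom  bias=-1
  edge (4, 6)→(2, 2): d=(-2,-4) top-left  bias=+0
  edge (2, 2)→(12, 4): d=(10,2) right/bottom  bias=-1
    (1,1)@(3, 3): e=[26,2,8] → X
    (2,1)@(5, 3): e=[22,10,4] → X
    (3,1)@(7, 3): e=[18,18,0] → .  [on edge]
    (1,2)@(3, 5): e=[10,-2,28] → .
    (2,2)@(5, 5): e=[6,6,24] → X
    (3,2)@(7, 5): e=[2,14,20] → X
    (4,2)@(9, 5): e=[-2,22,16] → .
    (2,3)@(5, 7): e=[-10,2,44] → .
    (3,3)@(7, 7): e=[-14,10,40] → .
  covered (4 px):
    . . . . . . .
    . X X . . . .
    . . X X . . .
    . . . . . . .

Final: [[1,1],[2,1],[2,2],[3,2]]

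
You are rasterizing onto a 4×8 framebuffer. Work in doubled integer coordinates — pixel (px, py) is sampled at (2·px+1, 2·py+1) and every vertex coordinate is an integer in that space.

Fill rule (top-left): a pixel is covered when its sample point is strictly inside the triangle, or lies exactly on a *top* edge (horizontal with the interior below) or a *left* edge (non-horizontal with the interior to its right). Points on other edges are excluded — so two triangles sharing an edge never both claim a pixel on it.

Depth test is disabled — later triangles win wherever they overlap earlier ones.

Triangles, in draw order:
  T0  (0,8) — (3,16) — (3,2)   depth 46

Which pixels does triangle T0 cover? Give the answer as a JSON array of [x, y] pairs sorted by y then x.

T0:
  2·area = 42  (B↔C swapped to make it positive)
  edge (0, 8)→(3, 2): d=(3,-6) top-left  bias=+0
  edge (3, 2)→(3, 16): d=(0,14) right/bottom  bias=-1
  edge (3, 16)→(0, 8): d=(-3,-8) top-left  bias=+0
    (1,0)@(3, 1): e=[-3,0,45] → ·  [on edge]
    (1,1)@(3, 3): e=[3,0,39] → ·  [on edge]
    (1,2)@(3, 5): e=[9,0,33] → ·  [on edge]
    (0,3)@(1, 7): e=[3,28,11] → █
    (1,3)@(3, 7): e=[15,0,27] → ·  [on edge]
    (0,4)@(1, 9): e=[9,28,5] → █
    (1,4)@(3, 9): e=[21,0,21] → ·  [on edge]
    (0,5)@(1, 11): e=[15,28,-1] → ·
    (1,5)@(3, 11): e=[27,0,15] → ·  [on edge]
    (1,6)@(3, 13): e=[33,0,9] → ·  [on edge]
    (1,7)@(3, 15): e=[39,0,3] → ·  [on edge]
  covered (2 px):
    · · · ·
    · · · ·
    · · · ·
    █ · · ·
    █ · · ·
    · · · ·
    · · · ·
    · · · ·

Result: [[0,3],[0,4]]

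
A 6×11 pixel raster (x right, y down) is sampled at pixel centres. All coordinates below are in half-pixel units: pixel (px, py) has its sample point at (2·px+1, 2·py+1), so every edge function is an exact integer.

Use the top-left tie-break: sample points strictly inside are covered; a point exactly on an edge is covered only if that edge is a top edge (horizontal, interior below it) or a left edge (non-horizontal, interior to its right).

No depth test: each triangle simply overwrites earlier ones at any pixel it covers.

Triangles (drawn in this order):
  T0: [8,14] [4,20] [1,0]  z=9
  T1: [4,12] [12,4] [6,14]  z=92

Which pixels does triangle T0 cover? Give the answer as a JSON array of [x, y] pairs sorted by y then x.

T0:
  2·area = 98
  edge (8, 14)→(4, 20): d=(-4,6) right/bottom  bias=-1
  edge (4, 20)→(1, 0): d=(-3,-20) top-left  bias=+0
  edge (1, 0)→(8, 14): d=(7,14) right/bottom  bias=-1
    (1,2)@(3, 5): e=[66,25,7] → X
    (2,2)@(5, 5): e=[54,65,-21] → .
    (1,3)@(3, 7): e=[58,19,21] → X
    (2,3)@(5, 7): e=[46,59,-7] → .
    (1,4)@(3, 9): e=[50,13,35] → X
    (2,4)@(5, 9): e=[38,53,7] → X
    (3,4)@(7, 9): e=[26,93,-21] → .
    (1,5)@(3, 11): e=[42,7,49] → X
    (3,5)@(7, 11): e=[18,87,-7] → .
    (1,6)@(3, 13): e=[34,1,63] → X
    (3,6)@(7, 13): e=[10,81,7] → X
    (4,6)@(9, 13): e=[-2,121,-21] → .
  covered (12 px):
    . . . . . .
    . . . . . .
    . X . . . .
    . X . . . .
    . X X . . .
    . X X . . .
    . X X X . .
    . . X X . .
    . . X . . .
    . . . . . .
    . . . . . .
T1:
  2·area = 32
  edge (4, 12)→(12, 4): d=(8,-8) top-left  bias=+0
  edge (12, 4)→(6, 14): d=(-6,10) right/bottom  bias=-1
  edge (6, 14)→(4, 12): d=(-2,-2) top-left  bias=+0
    (5,2)@(11, 5): e=[0,4,28] → X  [on edge]
    (4,3)@(9, 7): e=[0,12,20] → X  [on edge]
    (5,3)@(11, 7): e=[16,-8,24] → .
    (0,4)@(1, 9): e=[-48,80,0] → .  [on edge]
    (3,4)@(7, 9): e=[0,20,12] → X  [on edge]
    (4,4)@(9, 9): e=[16,0,16] → .  [on edge]
    (1,5)@(3, 11): e=[-16,48,0] → .  [on edge]
    (2,5)@(5, 11): e=[0,28,4] → X  [on edge]
    (4,5)@(9, 11): e=[32,-12,12] → .
    (1,6)@(3, 13): e=[0,36,-4] → .  [on edge]
    (2,6)@(5, 13): e=[16,16,0] → X  [on edge]
    (3,6)@(7, 13): e=[32,-4,4] → .
    (0,7)@(1, 15): e=[0,44,-12] → .  [on edge]
    (3,7)@(7, 15): e=[48,-16,0] → .  [on edge]
    (4,8)@(9, 17): e=[80,-48,0] → .  [on edge]
    (1,9)@(3, 19): e=[48,0,-16] → .  [on edge]
    (5,9)@(11, 19): e=[112,-80,0] → .  [on edge]
  covered (6 px):
    . . . . . .
    . . . . . .
    . . . . . X
    . . . . X .
    . . . X . .
    . . X X . .
    . . X . . .
    . . . . . .
    . . . . . .
    . . . . . .
    . . . . . .

Result: [[1,2],[1,3],[1,4],[2,4],[1,5],[2,5],[1,6],[2,6],[3,6],[2,7],[3,7],[2,8]]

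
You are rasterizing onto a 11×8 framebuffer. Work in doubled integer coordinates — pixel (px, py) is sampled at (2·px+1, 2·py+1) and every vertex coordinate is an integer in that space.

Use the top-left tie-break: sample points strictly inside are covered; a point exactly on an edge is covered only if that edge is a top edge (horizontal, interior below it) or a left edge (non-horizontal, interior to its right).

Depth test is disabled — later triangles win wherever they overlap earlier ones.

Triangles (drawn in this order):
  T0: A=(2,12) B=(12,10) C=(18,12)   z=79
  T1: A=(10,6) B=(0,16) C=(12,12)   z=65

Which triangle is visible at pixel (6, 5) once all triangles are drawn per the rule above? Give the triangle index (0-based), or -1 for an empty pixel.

T0:
  2·area = 32
  edge (2, 12)→(12, 10): d=(10,-2) top-left  bias=+0
  edge (12, 10)→(18, 12): d=(6,2) right/bottom  bias=-1
  edge (18, 12)→(2, 12): d=(-16,0) right/bottom  bias=-1
    (1,3)@(3, 7): e=[-48,0,80] → ·  [on edge]
    (4,4)@(9, 9): e=[-16,0,48] → ·  [on edge]
    (8,4)@(17, 9): e=[0,-16,48] → ·  [on edge]
    (3,5)@(7, 11): e=[0,16,16] → #  [on edge]
    (4,5)@(9, 11): e=[4,12,16] → #
    (5,5)@(11, 11): e=[8,8,16] → #
    (6,5)@(13, 11): e=[12,4,16] → #
    (7,5)@(15, 11): e=[16,0,16] → ·  [on edge]
    (3,6)@(7, 13): e=[20,28,-16] → ·
    (4,6)@(9, 13): e=[24,24,-16] → ·
    (5,6)@(11, 13): e=[28,20,-16] → ·
    (6,6)@(13, 13): e=[32,16,-16] → ·
    (10,6)@(21, 13): e=[48,0,-16] → ·  [on edge]
  covered (4 px):
    · · · · · · · · · · ·
    · · · · · · · · · · ·
    · · · · · · · · · · ·
    · · · · · · · · · · ·
    · · · · · · · · · · ·
    · · · # # # # · · · ·
    · · · · · · · · · · ·
    · · · · · · · · · · ·
T1:
  2·area = 80  (B↔C swapped to make it positive)
  edge (10, 6)→(12, 12): d=(2,6) right/bottom  bias=-1
  edge (12, 12)→(0, 16): d=(-12,4) right/bottom  bias=-1
  edge (0, 16)→(10, 6): d=(10,-10) top-left  bias=+0
    (7,0)@(15, 1): e=[-40,120,0] → ·  [on edge]
    (4,1)@(9, 3): e=[0,120,-40] → ·  [on edge]
    (6,1)@(13, 3): e=[-24,104,0] → ·  [on edge]
    (5,2)@(11, 5): e=[-8,88,0] → ·  [on edge]
    (4,3)@(9, 7): e=[8,72,0] → #  [on edge]
    (5,3)@(11, 7): e=[-4,64,20] → ·
    (3,4)@(7, 9): e=[24,56,0] → #  [on edge]
    (5,4)@(11, 9): e=[0,40,40] → ·  [on edge]
    (10,4)@(21, 9): e=[-60,0,140] → ·  [on edge]
    (2,5)@(5, 11): e=[40,40,0] → #  [on edge]
    (5,5)@(11, 11): e=[4,16,60] → #
    (6,5)@(13, 11): e=[-8,8,80] → ·
    (7,5)@(15, 11): e=[-20,0,100] → ·  [on edge]
    (1,6)@(3, 13): e=[56,24,0] → #  [on edge]
    (4,6)@(9, 13): e=[20,0,60] → ·  [on edge]
    (0,7)@(1, 15): e=[72,8,0] → #  [on edge]
    (1,7)@(3, 15): e=[60,0,20] → ·  [on edge]
    (6,7)@(13, 15): e=[0,-40,120] → ·  [on edge]
  covered (11 px):
    · · · · · · · · · · ·
    · · · · · · · · · · ·
    · · · · · · · · · · ·
    · · · · # · · · · · ·
    · · · # # · · · · · ·
    · · # # # # · · · · ·
    · # # # · · · · · · ·
    # · · · · · · · · · ·

Z-buffer (winner per pixel, '.' = empty):
  . . . . . . . . . . .
  . . . . . . . . . . .
  . . . . . . . . . . .
  . . . . 1 . . . . . .
  . . . 1 1 . . . . . .
  . . 1 1 1 1 0 . . . .
  . 1 1 1 . . . . . . .
  1 . . . . . . . . . .

Answer: 0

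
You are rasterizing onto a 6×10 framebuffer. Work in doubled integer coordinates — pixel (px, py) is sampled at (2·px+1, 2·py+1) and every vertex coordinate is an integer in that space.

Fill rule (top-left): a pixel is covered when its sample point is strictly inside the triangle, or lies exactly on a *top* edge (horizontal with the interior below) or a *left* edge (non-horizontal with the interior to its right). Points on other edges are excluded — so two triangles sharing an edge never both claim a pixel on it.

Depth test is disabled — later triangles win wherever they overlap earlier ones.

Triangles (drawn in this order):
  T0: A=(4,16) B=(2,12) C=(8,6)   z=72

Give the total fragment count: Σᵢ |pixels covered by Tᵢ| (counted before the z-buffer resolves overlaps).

T0:
  2·area = 36
  edge (4, 16)→(2, 12): d=(-2,-4) top-left  bias=+0
  edge (2, 12)→(8, 6): d=(6,-6) top-left  bias=+0
  edge (8, 6)→(4, 16): d=(-4,10) right/bottom  bias=-1
    (5,1)@(11, 3): e=[54,0,-18] → ·  [on edge]
    (4,2)@(9, 5): e=[42,0,-6] → ·  [on edge]
    (3,3)@(7, 7): e=[30,0,6] → #  [on edge]
    (4,3)@(9, 7): e=[38,12,-14] → ·
    (2,4)@(5, 9): e=[18,0,18] → #  [on edge]
    (3,4)@(7, 9): e=[26,12,-2] → ·
    (1,5)@(3, 11): e=[6,0,30] → #  [on edge]
    (3,5)@(7, 11): e=[22,24,-10] → ·
    (0,6)@(1, 13): e=[-6,0,42] → ·  [on edge]
    (1,6)@(3, 13): e=[2,12,22] → #
    (3,6)@(7, 13): e=[18,36,-18] → ·
    (1,7)@(3, 15): e=[-2,24,14] → ·
  covered (6 px):
    · · · · · ·
    · · · · · ·
    · · · · · ·
    · · · # · ·
    · · # · · ·
    · # # · · ·
    · # # · · ·
    · · · · · ·
    · · · · · ·
    · · · · · ·

Final: 6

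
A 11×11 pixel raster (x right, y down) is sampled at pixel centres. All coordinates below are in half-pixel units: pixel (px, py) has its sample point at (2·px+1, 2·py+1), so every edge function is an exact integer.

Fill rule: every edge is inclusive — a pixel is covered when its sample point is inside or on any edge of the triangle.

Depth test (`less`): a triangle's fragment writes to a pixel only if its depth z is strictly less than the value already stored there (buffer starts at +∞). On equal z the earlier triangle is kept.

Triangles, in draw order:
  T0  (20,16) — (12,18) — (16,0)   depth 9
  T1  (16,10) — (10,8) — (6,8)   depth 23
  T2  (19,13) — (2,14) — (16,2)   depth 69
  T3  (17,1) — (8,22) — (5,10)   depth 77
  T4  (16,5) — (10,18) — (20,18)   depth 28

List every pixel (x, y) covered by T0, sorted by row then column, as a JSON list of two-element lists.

T0:
  2·area = 136
  edge (20, 16)→(12, 18): d=(-8,2) inclusive
  edge (12, 18)→(16, 0): d=(4,-18) inclusive
  edge (16, 0)→(20, 16): d=(4,16) inclusive
    (7,2)@(15, 5): e=[98,2,36] → X
    (8,2)@(17, 5): e=[94,38,4] → X
    (9,2)@(19, 5): e=[90,74,-28] → .
    (7,3)@(15, 7): e=[82,10,44] → X
    (9,3)@(19, 7): e=[74,82,-20] → .
    (7,4)@(15, 9): e=[66,18,52] → X
    (9,4)@(19, 9): e=[58,90,-12] → .
    (7,5)@(15, 11): e=[50,26,60] → X
    (9,5)@(19, 11): e=[42,98,-4] → .
    (7,6)@(15, 13): e=[34,34,68] → X
    (9,6)@(19, 13): e=[26,106,4] → X
    (10,6)@(21, 13): e=[22,142,-28] → .
  covered (17 px):
    . . . . . . . . . . .
    . . . . . . . . . . .
    . . . . . . . X X . .
    . . . . . . . X X . .
    . . . . . . . X X . .
    . . . . . . . X X . .
    . . . . . . . X X X .
    . . . . . . X X X X .
    . . . . . . X X . . .
    . . . . . . . . . . .
    . . . . . . . . . . .
T1:
  2·area = 8  (B↔C swapped to make it positive)
  edge (16, 10)→(6, 8): d=(-10,-2) inclusive
  edge (6, 8)→(10, 8): d=(4,0) inclusive
  edge (10, 8)→(16, 10): d=(6,2) inclusive
    (0,2)@(1, 5): e=[20,-12,0] → .  [on edge]
    (0,3)@(1, 7): e=[0,-4,12] → .  [on edge]
    (3,3)@(7, 7): e=[12,-4,0] → .  [on edge]
    (5,4)@(11, 9): e=[0,4,4] → X  [on edge]
    (6,4)@(13, 9): e=[4,4,0] → X  [on edge]
    (7,4)@(15, 9): e=[8,4,-4] → .
    (5,5)@(11, 11): e=[-20,12,16] → .
    (6,5)@(13, 11): e=[-16,12,12] → .
    (9,5)@(19, 11): e=[-4,12,0] → .  [on edge]
    (10,5)@(21, 11): e=[0,12,-4] → .  [on edge]
  covered (2 px):
    . . . . . . . . . . .
    . . . . . . . . . . .
    . . . . . . . . . . .
    . . . . . . . . . . .
    . . . . . X X . . . .
    . . . . . . . . . . .
    . . . . . . . . . . .
    . . . . . . . . . . .
    . . . . . . . . . . .
    . . . . . . . . . . .
    . . . . . . . . . . .
T2:
  2·area = 190
  edge (19, 13)→(2, 14): d=(-17,1) inclusive
  edge (2, 14)→(16, 2): d=(14,-12) inclusive
  edge (16, 2)→(19, 13): d=(3,11) inclusive
    (7,1)@(15, 3): e=[174,2,14] → X
    (8,1)@(17, 3): e=[172,26,-8] → .
    (6,2)@(13, 5): e=[142,6,42] → X
    (8,2)@(17, 5): e=[138,54,-2] → .
    (5,3)@(11, 7): e=[110,10,70] → X
    (8,3)@(17, 7): e=[104,82,4] → X
    (9,3)@(19, 7): e=[102,106,-18] → .
    (4,4)@(9, 9): e=[78,14,98] → X
    (9,4)@(19, 9): e=[68,134,-12] → .
    (3,5)@(7, 11): e=[46,18,126] → X
    (9,5)@(19, 11): e=[34,162,-6] → .
    (2,6)@(5, 13): e=[14,22,154] → X
    (9,6)@(19, 13): e=[0,190,0] → X  [on edge]
  covered (26 px):
    . . . . . . . . . . .
    . . . . . . . X . . .
    . . . . . . X X . . .
    . . . . . X X X X . .
    . . . . X X X X X . .
    . . . X X X X X X . .
    . . X X X X X X X X .
    . . . . . . . . . . .
    . . . . . . . . . . .
    . . . . . . . . . . .
    . . . . . . . . . . .
T3:
  2·area = 171
  edge (17, 1)→(8, 22): d=(-9,21) inclusive
  edge (8, 22)→(5, 10): d=(-3,-12) inclusive
  edge (5, 10)→(17, 1): d=(12,-9) inclusive
    (8,0)@(17, 1): e=[0,171,0] → X  [on edge]
    (9,0)@(19, 1): e=[-42,195,18] → .
    (7,1)@(15, 3): e=[24,141,6] → X
    (8,1)@(17, 3): e=[-18,165,24] → .
    (6,2)@(13, 5): e=[48,111,12] → X
    (8,2)@(17, 5): e=[-36,159,48] → .
    (4,3)@(9, 7): e=[114,57,0] → X  [on edge]
    (5,3)@(11, 7): e=[72,81,18] → X
    (7,3)@(15, 7): e=[-12,129,54] → .
    (3,4)@(7, 9): e=[138,27,6] → X
    (7,4)@(15, 9): e=[-30,123,78] → .
    (3,5)@(7, 11): e=[120,21,30] → X
    (0,6)@(1, 13): e=[228,-57,0] → .  [on edge]
    (5,7)@(11, 15): e=[0,57,114] → X  [on edge]
  covered (23 px):
    . . . . . . . . X . .
    . . . . . . . X . . .
    . . . . . . X X . . .
    . . . . X X X . . . .
    . . . X X X X . . . .
    . . . X X X . . . . .
    . . . X X X . . . . .
    . . . X X X . . . . .
    . . . X X . . . . . .
    . . . . X . . . . . .
    . . . . . . . . . . .
T4:
  2·area = 130  (B↔C swapped to make it positive)
  edge (16, 5)→(20, 18): d=(4,13) inclusive
  edge (20, 18)→(10, 18): d=(-10,0) inclusive
  edge (10, 18)→(16, 5): d=(6,-13) inclusive
    (7,4)@(15, 9): e=[29,90,11] → X
    (8,4)@(17, 9): e=[3,90,37] → X
    (9,4)@(19, 9): e=[-23,90,63] → .
    (7,5)@(15, 11): e=[37,70,23] → X
    (9,5)@(19, 11): e=[-15,70,75] → .
    (6,6)@(13, 13): e=[71,50,9] → X
    (9,6)@(19, 13): e=[-7,50,87] → .
    (6,7)@(13, 15): e=[79,30,21] → X
    (9,7)@(19, 15): e=[1,30,99] → X
    (10,7)@(21, 15): e=[-25,30,125] → .
    (5,8)@(11, 17): e=[113,10,7] → X
    (10,8)@(21, 17): e=[-17,10,137] → .
  covered (16 px):
    . . . . . . . . . . .
    . . . . . . . . . . .
    . . . . . . . . . . .
    . . . . . . . . . . .
    . . . . . . . X X . .
    . . . . . . . X X . .
    . . . . . . X X X . .
    . . . . . . X X X X .
    . . . . . X X X X X .
    . . . . . . . . . . .
    . . . . . . . . . . .

Result: [[7,2],[8,2],[7,3],[8,3],[7,4],[8,4],[7,5],[8,5],[7,6],[8,6],[9,6],[6,7],[7,7],[8,7],[9,7],[6,8],[7,8]]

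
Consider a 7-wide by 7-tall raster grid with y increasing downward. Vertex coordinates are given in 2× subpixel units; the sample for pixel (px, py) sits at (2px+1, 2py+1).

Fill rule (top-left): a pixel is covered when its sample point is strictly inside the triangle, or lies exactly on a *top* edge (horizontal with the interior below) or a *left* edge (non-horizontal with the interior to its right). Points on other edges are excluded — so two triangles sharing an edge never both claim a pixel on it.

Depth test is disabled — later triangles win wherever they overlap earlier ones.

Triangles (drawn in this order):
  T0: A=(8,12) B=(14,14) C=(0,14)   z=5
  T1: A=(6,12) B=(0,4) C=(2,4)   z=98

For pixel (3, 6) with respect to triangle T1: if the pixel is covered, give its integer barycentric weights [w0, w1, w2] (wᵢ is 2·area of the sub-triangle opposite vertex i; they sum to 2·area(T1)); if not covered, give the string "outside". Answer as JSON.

T0:
  2·area = 28
  edge (8, 12)→(14, 14): d=(6,2) right/bottom  bias=-1
  edge (14, 14)→(0, 14): d=(-14,0) right/bottom  bias=-1
  edge (0, 14)→(8, 12): d=(8,-2) top-left  bias=+0
    (2,5)@(5, 11): e=[0,42,-14] → .  [on edge]
    (2,6)@(5, 13): e=[12,14,2] → X
    (3,6)@(7, 13): e=[8,14,6] → X
    (4,6)@(9, 13): e=[4,14,10] → X
    (5,6)@(11, 13): e=[0,14,14] → .  [on edge]
  covered (3 px):
    . . . . . . .
    . . . . . . .
    . . . . . . .
    . . . . . . .
    . . . . . . .
    . . . . . . .
    . . X X X . .
T1:
  2·area = 16
  edge (6, 12)→(0, 4): d=(-6,-8) top-left  bias=+0
  edge (0, 4)→(2, 4): d=(2,0) top-left  bias=+0
  edge (2, 4)→(6, 12): d=(4,8) right/bottom  bias=-1
    (0,2)@(1, 5): e=[2,2,12] → X
    (1,2)@(3, 5): e=[18,2,-4] → .
    (0,3)@(1, 7): e=[-10,6,20] → .
    (1,3)@(3, 7): e=[6,6,4] → X
    (2,3)@(5, 7): e=[22,6,-12] → .
    (1,4)@(3, 9): e=[-6,10,12] → .
  covered (2 px):
    . . . . . . .
    . . . . . . .
    X . . . . . .
    . X . . . . .
    . . . . . . .
    . . . . . . .
    . . . . . . .

Final: "outside"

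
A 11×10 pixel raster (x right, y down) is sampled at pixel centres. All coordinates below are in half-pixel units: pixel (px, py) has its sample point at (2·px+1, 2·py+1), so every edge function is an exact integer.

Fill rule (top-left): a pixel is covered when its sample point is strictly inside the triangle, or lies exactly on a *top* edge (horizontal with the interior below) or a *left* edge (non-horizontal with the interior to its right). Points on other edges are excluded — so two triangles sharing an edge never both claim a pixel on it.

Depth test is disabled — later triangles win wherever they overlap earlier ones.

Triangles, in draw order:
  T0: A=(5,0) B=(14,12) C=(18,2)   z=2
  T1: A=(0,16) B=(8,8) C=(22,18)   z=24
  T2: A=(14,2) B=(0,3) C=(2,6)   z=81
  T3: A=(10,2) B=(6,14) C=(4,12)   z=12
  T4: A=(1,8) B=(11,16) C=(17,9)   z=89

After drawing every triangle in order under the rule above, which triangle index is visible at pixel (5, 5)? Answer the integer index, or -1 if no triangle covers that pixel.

T0:
  2·area = 138  (B↔C swapped to make it positive)
  edge (5, 0)→(18, 2): d=(13,2) right/bottom  bias=-1
  edge (18, 2)→(14, 12): d=(-4,10) right/bottom  bias=-1
  edge (14, 12)→(5, 0): d=(-9,-12) top-left  bias=+0
    (3,0)@(7, 1): e=[9,114,15] → X
    (4,0)@(9, 1): e=[5,94,39] → X
    (5,0)@(11, 1): e=[1,74,63] → X
    (6,0)@(13, 1): e=[-3,54,87] → .
    (3,1)@(7, 3): e=[35,106,-3] → .
    (4,1)@(9, 3): e=[31,86,21] → X
    (6,1)@(13, 3): e=[23,46,69] → X
    (7,1)@(15, 3): e=[19,26,93] → X
    (8,1)@(17, 3): e=[15,6,117] → X
    (9,1)@(19, 3): e=[11,-14,141] → .
    (4,2)@(9, 5): e=[57,78,3] → X
    (8,2)@(17, 5): e=[41,-2,99] → .
  covered (17 px):
    . . . X X X . . . . .
    . . . . X X X X X . .
    . . . . X X X X . . .
    . . . . . X X X . . .
    . . . . . . X X . . .
    . . . . . . . . . . .
    . . . . . . . . . . .
    . . . . . . . . . . .
    . . . . . . . . . . .
    . . . . . . . . . . .
T1:
  2·area = 192
  edge (0, 16)→(8, 8): d=(8,-8) top-left  bias=+0
  edge (8, 8)→(22, 18): d=(14,10) right/bottom  bias=-1
  edge (22, 18)→(0, 16): d=(-22,-2) top-left  bias=+0
    (7,0)@(15, 1): e=[0,-168,360] → .  [on edge]
    (0,1)@(1, 3): e=[-96,0,288] → .  [on edge]
    (6,1)@(13, 3): e=[0,-120,312] → .  [on edge]
    (5,2)@(11, 5): e=[0,-72,264] → .  [on edge]
    (4,3)@(9, 7): e=[0,-24,216] → .  [on edge]
    (3,4)@(7, 9): e=[0,24,168] → X  [on edge]
    (4,4)@(9, 9): e=[16,4,172] → X
    (5,4)@(11, 9): e=[32,-16,176] → .
    (2,5)@(5, 11): e=[0,72,120] → X  [on edge]
    (5,5)@(11, 11): e=[48,12,132] → X
    (6,5)@(13, 11): e=[64,-8,136] → .
    (1,6)@(3, 13): e=[0,120,72] → X  [on edge]
    (7,6)@(15, 13): e=[96,0,96] → .  [on edge]
    (0,7)@(1, 15): e=[0,168,24] → X  [on edge]
    (5,8)@(11, 17): e=[96,96,0] → X  [on edge]
  covered (26 px):
    . . . . . . . . . . .
    . . . . . . . . . . .
    . . . . . . . . . . .
    . . . . . . . . . . .
    . . . X X . . . . . .
    . . X X X X . . . . .
    . X X X X X X . . . .
    X X X X X X X X X . .
    . . . . . X X X X X .
    . . . . . . . . . . .
T2:
  2·area = 44  (B↔C swapped to make it positive)
  edge (14, 2)→(2, 6): d=(-12,4) right/bottom  bias=-1
  edge (2, 6)→(0, 3): d=(-2,-3) top-left  bias=+0
  edge (0, 3)→(14, 2): d=(14,-1) top-left  bias=+0
    (8,0)@(17, 1): e=[0,55,-11] → .  [on edge]
    (0,1)@(1, 3): e=[40,3,1] → X
    (1,1)@(3, 3): e=[32,9,3] → X
    (2,1)@(5, 3): e=[24,15,5] → X
    (3,1)@(7, 3): e=[16,21,7] → X
    (4,1)@(9, 3): e=[8,27,9] → X
    (5,1)@(11, 3): e=[0,33,11] → .  [on edge]
    (0,2)@(1, 5): e=[16,-1,29] → .
    (1,2)@(3, 5): e=[8,5,31] → X
    (2,2)@(5, 5): e=[0,11,33] → .  [on edge]
    (3,2)@(7, 5): e=[-8,17,35] → .
    (4,2)@(9, 5): e=[-16,23,37] → .
  covered (6 px):
    . . . . . . . . . . .
    X X X X X . . . . . .
    . X . . . . . . . . .
    . . . . . . . . . . .
    . . . . . . . . . . .
    . . . . . . . . . . .
    . . . . . . . . . . .
    . . . . . . . . . . .
    . . . . . . . . . . .
    . . . . . . . . . . .
T3:
  2·area = 32
  edge (10, 2)→(6, 14): d=(-4,12) right/bottom  bias=-1
  edge (6, 14)→(4, 12): d=(-2,-2) top-left  bias=+0
  edge (4, 12)→(10, 2): d=(6,-10) top-left  bias=+0
    (4,2)@(9, 5): e=[0,24,8] → .  [on edge]
    (3,3)@(7, 7): e=[16,16,0] → X  [on edge]
    (4,3)@(9, 7): e=[-8,20,20] → .
    (0,4)@(1, 9): e=[80,0,-48] → .  [on edge]
    (3,4)@(7, 9): e=[8,12,12] → X
    (4,4)@(9, 9): e=[-16,16,32] → .
    (1,5)@(3, 11): e=[48,0,-16] → .  [on edge]
    (2,5)@(5, 11): e=[24,4,4] → X
    (3,5)@(7, 11): e=[0,8,24] → .  [on edge]
    (2,6)@(5, 13): e=[16,0,16] → X  [on edge]
    (3,6)@(7, 13): e=[-8,4,36] → .
    (2,7)@(5, 15): e=[8,-4,28] → .
    (3,7)@(7, 15): e=[-16,0,48] → .  [on edge]
    (0,8)@(1, 17): e=[48,-16,0] → .  [on edge]
    (2,8)@(5, 17): e=[0,-8,40] → .  [on edge]
    (4,8)@(9, 17): e=[-48,0,80] → .  [on edge]
    (5,9)@(11, 19): e=[-80,0,112] → .  [on edge]
  covered (4 px):
    . . . . . . . . . . .
    . . . . . . . . . . .
    . . . . . . . . . . .
    . . . X . . . . . . .
    . . . X . . . . . . .
    . . X . . . . . . . .
    . . X . . . . . . . .
    . . . . . . . . . . .
    . . . . . . . . . . .
    . . . . . . . . . . .
T4:
  2·area = 118  (B↔C swapped to make it positive)
  edge (1, 8)→(17, 9): d=(16,1) right/bottom  bias=-1
  edge (17, 9)→(11, 16): d=(-6,7) right/bottom  bias=-1
  edge (11, 16)→(1, 8): d=(-10,-8) top-left  bias=+0
    (1,4)@(3, 9): e=[14,98,6] → X
    (2,4)@(5, 9): e=[12,84,22] → X
    (3,4)@(7, 9): e=[10,70,38] → X
    (4,4)@(9, 9): e=[8,56,54] → X
    (5,4)@(11, 9): e=[6,42,70] → X
    (6,4)@(13, 9): e=[4,28,86] → X
    (7,4)@(15, 9): e=[2,14,102] → X
    (8,4)@(17, 9): e=[0,0,118] → .  [on edge]
    (1,5)@(3, 11): e=[46,86,-14] → .
    (2,5)@(5, 11): e=[44,72,2] → X
    (8,5)@(17, 11): e=[32,-12,98] → .
    (2,6)@(5, 13): e=[76,60,-18] → .
  covered (17 px):
    . . . . . . . . . . .
    . . . . . . . . . . .
    . . . . . . . . . . .
    . . . . . . . . . . .
    . X X X X X X X . . .
    . . X X X X X X . . .
    . . . . X X X . . . .
    . . . . . X . . . . .
    . . . . . . . . . . .
    . . . . . . . . . . .

Z-buffer (winner per pixel, '.' = empty):
  . . . 0 0 0 . . . . .
  2 2 2 2 2 0 0 0 0 . .
  . 2 . . 0 0 0 0 . . .
  . . . 3 . 0 0 0 . . .
  . 4 4 4 4 4 4 4 . . .
  . . 4 4 4 4 4 4 . . .
  . 1 3 1 4 4 4 . . . .
  1 1 1 1 1 4 1 1 1 . .
  . . . . . 1 1 1 1 1 .
  . . . . . . . . . . .

Final: 4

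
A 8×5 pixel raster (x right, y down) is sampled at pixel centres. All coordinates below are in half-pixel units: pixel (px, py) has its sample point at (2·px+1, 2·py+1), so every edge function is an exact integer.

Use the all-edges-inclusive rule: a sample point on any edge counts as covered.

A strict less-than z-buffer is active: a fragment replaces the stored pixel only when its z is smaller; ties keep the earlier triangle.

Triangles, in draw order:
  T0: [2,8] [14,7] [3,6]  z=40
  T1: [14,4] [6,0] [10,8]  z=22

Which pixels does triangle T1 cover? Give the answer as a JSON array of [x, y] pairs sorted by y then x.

T0:
  2·area = 23  (B↔C swapped to make it positive)
  edge (2, 8)→(3, 6): d=(1,-2) inclusive
  edge (3, 6)→(14, 7): d=(11,1) inclusive
  edge (14, 7)→(2, 8): d=(-12,1) inclusive
    (1,3)@(3, 7): e=[1,11,11] → █
    (2,3)@(5, 7): e=[5,9,9] → █
    (3,3)@(7, 7): e=[9,7,7] → █
    (4,3)@(9, 7): e=[13,5,5] → █
    (5,3)@(11, 7): e=[17,3,3] → █
    (6,3)@(13, 7): e=[21,1,1] → █
    (7,3)@(15, 7): e=[25,-1,-1] → ·
    (1,4)@(3, 9): e=[3,33,-13] → ·
    (2,4)@(5, 9): e=[7,31,-15] → ·
    (3,4)@(7, 9): e=[11,29,-17] → ·
    (4,4)@(9, 9): e=[15,27,-19] → ·
    (5,4)@(11, 9): e=[19,25,-21] → ·
  covered (6 px):
    · · · · · · · ·
    · · · · · · · ·
    · · · · · · · ·
    · █ █ █ █ █ █ ·
    · · · · · · · ·
T1:
  2·area = 48  (B↔C swapped to make it positive)
  edge (14, 4)→(10, 8): d=(-4,4) inclusive
  edge (10, 8)→(6, 0): d=(-4,-8) inclusive
  edge (6, 0)→(14, 4): d=(8,4) inclusive
    (3,0)@(7, 1): e=[40,4,4] → █
    (4,0)@(9, 1): e=[32,20,-4] → ·
    (3,1)@(7, 3): e=[32,-4,20] → ·
    (4,1)@(9, 3): e=[24,12,12] → █
    (5,1)@(11, 3): e=[16,28,4] → █
    (6,1)@(13, 3): e=[8,44,-4] → ·
    (7,1)@(15, 3): e=[0,60,-12] → ·  [on edge]
    (4,2)@(9, 5): e=[16,4,28] → █
    (6,2)@(13, 5): e=[0,36,12] → █  [on edge]
    (7,2)@(15, 5): e=[-8,52,4] → ·
    (4,3)@(9, 7): e=[8,-4,44] → ·
    (5,3)@(11, 7): e=[0,12,36] → █  [on edge]
    (4,4)@(9, 9): e=[0,-12,60] → ·  [on edge]
  covered (7 px):
    · · · █ · · · ·
    · · · · █ █ · ·
    · · · · █ █ █ ·
    · · · · · █ · ·
    · · · · · · · ·

Result: [[3,0],[4,1],[5,1],[4,2],[5,2],[6,2],[5,3]]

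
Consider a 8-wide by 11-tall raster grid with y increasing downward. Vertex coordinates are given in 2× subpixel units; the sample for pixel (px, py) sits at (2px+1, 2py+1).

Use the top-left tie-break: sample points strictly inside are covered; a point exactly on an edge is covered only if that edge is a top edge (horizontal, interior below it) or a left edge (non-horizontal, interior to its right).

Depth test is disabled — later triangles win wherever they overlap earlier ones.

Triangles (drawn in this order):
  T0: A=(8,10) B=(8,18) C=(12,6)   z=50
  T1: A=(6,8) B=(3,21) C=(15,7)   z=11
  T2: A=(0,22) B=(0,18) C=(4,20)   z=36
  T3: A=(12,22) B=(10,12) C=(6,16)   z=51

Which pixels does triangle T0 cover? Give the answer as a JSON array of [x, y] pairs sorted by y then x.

T0:
  2·area = 32  (B↔C swapped to make it positive)
  edge (8, 10)→(12, 6): d=(4,-4) top-left  bias=+0
  edge (12, 6)→(8, 18): d=(-4,12) right/bottom  bias=-1
  edge (8, 18)→(8, 10): d=(0,-8) top-left  bias=+0
    (6,1)@(13, 3): e=[-8,0,40] → .  [on edge]
    (7,1)@(15, 3): e=[0,-24,56] → .  [on edge]
    (6,2)@(13, 5): e=[0,-8,40] → .  [on edge]
    (5,3)@(11, 7): e=[0,8,24] → X  [on edge]
    (6,3)@(13, 7): e=[8,-16,40] → .
    (4,4)@(9, 9): e=[0,24,8] → X  [on edge]
    (5,4)@(11, 9): e=[8,0,24] → .  [on edge]
    (3,5)@(7, 11): e=[0,40,-8] → .  [on edge]
    (4,5)@(9, 11): e=[8,16,8] → X
    (5,5)@(11, 11): e=[16,-8,24] → .
    (2,6)@(5, 13): e=[0,56,-24] → .  [on edge]
    (4,6)@(9, 13): e=[16,8,8] → X
    (1,7)@(3, 15): e=[0,72,-40] → .  [on edge]
    (4,7)@(9, 15): e=[24,0,8] → .  [on edge]
    (0,8)@(1, 17): e=[0,88,-56] → .  [on edge]
    (3,10)@(7, 21): e=[40,0,-8] → .  [on edge]
  covered (4 px):
    . . . . . . . .
    . . . . . . . .
    . . . . . . . .
    . . . . . X . .
    . . . . X . . .
    . . . . X . . .
    . . . . X . . .
    . . . . . . . .
    . . . . . . . .
    . . . . . . . .
    . . . . . . . .
T1:
  2·area = 114  (B↔C swapped to make it positive)
  edge (6, 8)→(15, 7): d=(9,-1) top-left  bias=+0
  edge (15, 7)→(3, 21): d=(-12,14) right/bottom  bias=-1
  edge (3, 21)→(6, 8): d=(3,-13) top-left  bias=+0
    (7,3)@(15, 7): e=[0,0,114] → .  [on edge]
    (3,4)@(7, 9): e=[10,88,16] → X
    (4,4)@(9, 9): e=[12,60,42] → X
    (5,4)@(11, 9): e=[14,32,68] → X
    (6,4)@(13, 9): e=[16,4,94] → X
    (7,4)@(15, 9): e=[18,-24,120] → .
    (3,5)@(7, 11): e=[28,64,22] → X
    (6,5)@(13, 11): e=[34,-20,100] → .
    (2,6)@(5, 13): e=[44,68,2] → X
    (5,6)@(11, 13): e=[50,-16,80] → .
    (2,7)@(5, 15): e=[62,44,8] → X
    (4,7)@(9, 15): e=[66,-12,60] → .
    (1,10)@(3, 21): e=[114,0,0] → .  [on edge]
  covered (13 px):
    . . . . . . . .
    . . . . . . . .
    . . . . . . . .
    . . . . . . . .
    . . . X X X X .
    . . . X X X . .
    . . X X X . . .
    . . X X . . . .
    . . X . . . . .
    . . . . . . . .
    . . . . . . . .
T2:
  2·area = 16
  edge (0, 22)→(0, 18): d=(0,-4) top-left  bias=+0
  edge (0, 18)→(4, 20): d=(4,2) right/bottom  bias=-1
  edge (4, 20)→(0, 22): d=(-4,2) right/bottom  bias=-1
    (0,9)@(1, 19): e=[4,2,10] → X
    (1,9)@(3, 19): e=[12,-2,6] → .
    (0,10)@(1, 21): e=[4,10,2] → X
    (1,10)@(3, 21): e=[12,6,-2] → .
  covered (2 px):
    . . . . . . . .
    . . . . . . . .
    . . . . . . . .
    . . . . . . . .
    . . . . . . . .
    . . . . . . . .
    . . . . . . . .
    . . . . . . . .
    . . . . . . . .
    X . . . . . . .
    X . . . . . . .
T3:
  2·area = 48  (B↔C swapped to make it positive)
  edge (12, 22)→(6, 16): d=(-6,-6) top-left  bias=+0
  edge (6, 16)→(10, 12): d=(4,-4) top-left  bias=+0
  edge (10, 12)→(12, 22): d=(2,10) right/bottom  bias=-1
    (4,3)@(9, 7): e=[72,-24,0] → .  [on edge]
    (7,3)@(15, 7): e=[108,0,-60] → .  [on edge]
    (6,4)@(13, 9): e=[84,0,-36] → .  [on edge]
    (0,5)@(1, 11): e=[0,-40,88] → .  [on edge]
    (5,5)@(11, 11): e=[60,0,-12] → .  [on edge]
    (1,6)@(3, 13): e=[0,-24,72] → .  [on edge]
    (4,6)@(9, 13): e=[36,0,12] → X  [on edge]
    (5,6)@(11, 13): e=[48,8,-8] → .
    (2,7)@(5, 15): e=[0,-8,56] → .  [on edge]
    (3,7)@(7, 15): e=[12,0,36] → X  [on edge]
    (5,7)@(11, 15): e=[36,16,-4] → .
    (2,8)@(5, 17): e=[-12,0,60] → .  [on edge]
    (3,8)@(7, 17): e=[0,8,40] → X  [on edge]
    (5,8)@(11, 17): e=[24,24,0] → .  [on edge]
    (1,9)@(3, 19): e=[-36,0,84] → .  [on edge]
    (4,9)@(9, 19): e=[0,24,24] → X  [on edge]
    (0,10)@(1, 21): e=[-60,0,108] → .  [on edge]
    (5,10)@(11, 21): e=[0,40,8] → X  [on edge]
  covered (8 px):
    . . . . . . . .
    . . . . . . . .
    . . . . . . . .
    . . . . . . . .
    . . . . . . . .
    . . . . . . . .
    . . . . X . . .
    . . . X X . . .
    . . . X X . . .
    . . . . X X . .
    . . . . . X . .

Result: [[5,3],[4,4],[4,5],[4,6]]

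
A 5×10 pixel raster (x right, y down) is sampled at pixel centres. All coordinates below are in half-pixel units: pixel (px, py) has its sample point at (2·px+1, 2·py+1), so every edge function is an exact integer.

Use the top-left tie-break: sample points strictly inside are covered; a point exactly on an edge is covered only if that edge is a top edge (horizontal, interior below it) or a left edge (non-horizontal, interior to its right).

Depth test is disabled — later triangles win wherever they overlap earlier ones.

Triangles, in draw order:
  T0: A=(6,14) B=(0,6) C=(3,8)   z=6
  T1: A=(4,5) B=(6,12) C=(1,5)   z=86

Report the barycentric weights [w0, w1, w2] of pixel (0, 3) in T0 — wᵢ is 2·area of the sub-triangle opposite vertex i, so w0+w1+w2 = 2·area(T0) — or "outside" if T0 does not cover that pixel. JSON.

T0:
  2·area = 12
  edge (6, 14)→(0, 6): d=(-6,-8) top-left  bias=+0
  edge (0, 6)→(3, 8): d=(3,2) right/bottom  bias=-1
  edge (3, 8)→(6, 14): d=(3,6) right/bottom  bias=-1
    (0,3)@(1, 7): e=[2,1,9] → █
    (1,3)@(3, 7): e=[18,-3,-3] → ·
    (0,4)@(1, 9): e=[-10,7,15] → ·
    (1,4)@(3, 9): e=[6,3,3] → █
    (2,4)@(5, 9): e=[22,-1,-9] → ·
    (1,5)@(3, 11): e=[-6,9,9] → ·
  covered (2 px):
    · · · · ·
    · · · · ·
    · · · · ·
    █ · · · ·
    · █ · · ·
    · · · · ·
    · · · · ·
    · · · · ·
    · · · · ·
    · · · · ·
T1:
  2·area = 21
  edge (4, 5)→(6, 12): d=(2,7) right/bottom  bias=-1
  edge (6, 12)→(1, 5): d=(-5,-7) top-left  bias=+0
  edge (1, 5)→(4, 5): d=(3,0) top-left  bias=+0
    (0,2)@(1, 5): e=[21,0,0] → █  [on edge]
    (1,2)@(3, 5): e=[7,14,0] → █  [on edge]
    (2,2)@(5, 5): e=[-7,28,0] → ·  [on edge]
    (3,2)@(7, 5): e=[-21,42,0] → ·  [on edge]
    (4,2)@(9, 5): e=[-35,56,0] → ·  [on edge]
    (0,3)@(1, 7): e=[25,-10,6] → ·
    (1,3)@(3, 7): e=[11,4,6] → █
    (2,3)@(5, 7): e=[-3,18,6] → ·
    (1,4)@(3, 9): e=[15,-6,12] → ·
    (2,4)@(5, 9): e=[1,8,12] → █
    (3,4)@(7, 9): e=[-13,22,12] → ·
    (2,5)@(5, 11): e=[5,-2,18] → ·
  covered (4 px):
    · · · · ·
    · · · · ·
    █ █ · · ·
    · █ · · ·
    · · █ · ·
    · · · · ·
    · · · · ·
    · · · · ·
    · · · · ·
    · · · · ·

Final: [1,9,2]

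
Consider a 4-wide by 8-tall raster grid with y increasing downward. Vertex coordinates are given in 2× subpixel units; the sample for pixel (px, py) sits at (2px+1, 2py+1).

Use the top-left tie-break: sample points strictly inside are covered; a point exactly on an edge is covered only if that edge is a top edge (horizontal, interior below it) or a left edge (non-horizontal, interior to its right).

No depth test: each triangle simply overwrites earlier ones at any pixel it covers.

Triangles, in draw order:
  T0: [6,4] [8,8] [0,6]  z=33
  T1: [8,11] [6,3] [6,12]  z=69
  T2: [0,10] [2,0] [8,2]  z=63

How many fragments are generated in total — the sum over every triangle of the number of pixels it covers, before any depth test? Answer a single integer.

T0:
  2·area = 28
  edge (6, 4)→(8, 8): d=(2,4) right/bottom  bias=-1
  edge (8, 8)→(0, 6): d=(-8,-2) top-left  bias=+0
  edge (0, 6)→(6, 4): d=(6,-2) top-left  bias=+0
    (1,2)@(3, 5): e=[14,14,0] → #  [on edge]
    (2,2)@(5, 5): e=[6,18,4] → #
    (3,2)@(7, 5): e=[-2,22,8] → ·
    (1,3)@(3, 7): e=[18,-2,12] → ·
    (2,3)@(5, 7): e=[10,2,16] → #
    (3,3)@(7, 7): e=[2,6,20] → #
    (2,4)@(5, 9): e=[14,-14,28] → ·
    (3,4)@(7, 9): e=[6,-10,32] → ·
  covered (4 px):
    · · · ·
    · · · ·
    · # # ·
    · · # #
    · · · ·
    · · · ·
    · · · ·
    · · · ·
T1:
  2·area = 18  (B↔C swapped to make it positive)
  edge (8, 11)→(6, 12): d=(-2,1) right/bottom  bias=-1
  edge (6, 12)→(6, 3): d=(0,-9) top-left  bias=+0
  edge (6, 3)→(8, 11): d=(2,8) right/bottom  bias=-1
    (3,3)@(7, 7): e=[9,9,0] → ·  [on edge]
    (3,4)@(7, 9): e=[5,9,4] → #
    (3,5)@(7, 11): e=[1,9,8] → #
    (3,6)@(7, 13): e=[-3,9,12] → ·
  covered (2 px):
    · · · ·
    · · · ·
    · · · ·
    · · · ·
    · · · #
    · · · #
    · · · ·
    · · · ·
T2:
  2·area = 64
  edge (0, 10)→(2, 0): d=(2,-10) top-left  bias=+0
  edge (2, 0)→(8, 2): d=(6,2) right/bottom  bias=-1
  edge (8, 2)→(0, 10): d=(-8,8) right/bottom  bias=-1
    (1,0)@(3, 1): e=[12,4,48] → #
    (2,0)@(5, 1): e=[32,0,32] → ·  [on edge]
    (1,1)@(3, 3): e=[16,16,32] → #
    (2,1)@(5, 3): e=[36,12,16] → #
    (3,1)@(7, 3): e=[56,8,0] → ·  [on edge]
    (0,2)@(1, 5): e=[0,32,32] → #  [on edge]
    (2,2)@(5, 5): e=[40,24,0] → ·  [on edge]
    (0,3)@(1, 7): e=[4,44,16] → #
    (1,3)@(3, 7): e=[24,40,0] → ·  [on edge]
    (0,4)@(1, 9): e=[8,56,0] → ·  [on edge]
  covered (6 px):
    · # · ·
    · # # ·
    # # · ·
    # · · ·
    · · · ·
    · · · ·
    · · · ·
    · · · ·

Result: 12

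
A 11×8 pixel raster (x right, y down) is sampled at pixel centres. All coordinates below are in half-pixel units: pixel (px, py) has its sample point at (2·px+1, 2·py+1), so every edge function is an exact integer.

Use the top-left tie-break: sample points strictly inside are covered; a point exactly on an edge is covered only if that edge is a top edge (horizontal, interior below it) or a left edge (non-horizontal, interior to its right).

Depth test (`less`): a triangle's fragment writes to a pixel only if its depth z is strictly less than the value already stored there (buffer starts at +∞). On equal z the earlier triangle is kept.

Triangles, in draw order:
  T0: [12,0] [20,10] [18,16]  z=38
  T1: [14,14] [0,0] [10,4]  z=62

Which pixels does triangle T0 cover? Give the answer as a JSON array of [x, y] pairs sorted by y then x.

T0:
  2·area = 68
  edge (12, 0)→(20, 10): d=(8,10) right/bottom  bias=-1
  edge (20, 10)→(18, 16): d=(-2,6) right/bottom  bias=-1
  edge (18, 16)→(12, 0): d=(-6,-16) top-left  bias=+0
    (7,2)@(15, 5): e=[10,40,18] → █
    (8,2)@(17, 5): e=[-10,28,50] → ·
    (7,3)@(15, 7): e=[26,36,6] → █
    (8,3)@(17, 7): e=[6,24,38] → █
    (9,3)@(19, 7): e=[-14,12,70] → ·
    (10,3)@(21, 7): e=[-34,0,102] → ·  [on edge]
    (7,4)@(15, 9): e=[42,32,-6] → ·
    (8,4)@(17, 9): e=[22,20,26] → █
    (9,4)@(19, 9): e=[2,8,58] → █
    (10,4)@(21, 9): e=[-18,-4,90] → ·
    (8,5)@(17, 11): e=[38,16,14] → █
    (10,5)@(21, 11): e=[-2,-8,78] → ·
    (9,6)@(19, 13): e=[34,0,34] → ·  [on edge]
  covered (8 px):
    · · · · · · · · · · ·
    · · · · · · · · · · ·
    · · · · · · · █ · · ·
    · · · · · · · █ █ · ·
    · · · · · · · · █ █ ·
    · · · · · · · · █ █ ·
    · · · · · · · · █ · ·
    · · · · · · · · · · ·
T1:
  2·area = 84
  edge (14, 14)→(0, 0): d=(-14,-14) top-left  bias=+0
  edge (0, 0)→(10, 4): d=(10,4) right/bottom  bias=-1
  edge (10, 4)→(14, 14): d=(4,10) right/bottom  bias=-1
    (0,0)@(1, 1): e=[0,6,78] → █  [on edge]
    (1,0)@(3, 1): e=[28,-2,58] → ·
    (0,1)@(1, 3): e=[-28,26,86] → ·
    (1,1)@(3, 3): e=[0,18,66] → █  [on edge]
    (2,1)@(5, 3): e=[28,10,46] → █
    (3,1)@(7, 3): e=[56,2,26] → █
    (4,1)@(9, 3): e=[84,-6,6] → ·
    (1,2)@(3, 5): e=[-28,38,74] → ·
    (2,2)@(5, 5): e=[0,30,54] → █  [on edge]
    (4,2)@(9, 5): e=[56,14,14] → █
    (5,2)@(11, 5): e=[84,6,-6] → ·
    (2,3)@(5, 7): e=[-28,50,62] → ·
    (3,3)@(7, 7): e=[0,42,42] → █  [on edge]
    (4,4)@(9, 9): e=[0,54,30] → █  [on edge]
    (5,5)@(11, 11): e=[0,66,18] → █  [on edge]
    (6,6)@(13, 13): e=[0,78,6] → █  [on edge]
    (7,7)@(15, 15): e=[0,90,-6] → ·  [on edge]
  covered (14 px):
    █ · · · · · · · · · ·
    · █ █ █ · · · · · · ·
    · · █ █ █ · · · · · ·
    · · · █ █ █ · · · · ·
    · · · · █ █ · · · · ·
    · · · · · █ · · · · ·
    · · · · · · █ · · · ·
    · · · · · · · · · · ·

Result: [[7,2],[7,3],[8,3],[8,4],[9,4],[8,5],[9,5],[8,6]]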